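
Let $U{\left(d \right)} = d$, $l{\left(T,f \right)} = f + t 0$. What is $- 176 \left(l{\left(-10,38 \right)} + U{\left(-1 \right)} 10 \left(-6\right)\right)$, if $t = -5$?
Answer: $-17248$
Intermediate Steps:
$l{\left(T,f \right)} = f$ ($l{\left(T,f \right)} = f - 0 = f + 0 = f$)
$- 176 \left(l{\left(-10,38 \right)} + U{\left(-1 \right)} 10 \left(-6\right)\right) = - 176 \left(38 + \left(-1\right) 10 \left(-6\right)\right) = - 176 \left(38 - -60\right) = - 176 \left(38 + 60\right) = \left(-176\right) 98 = -17248$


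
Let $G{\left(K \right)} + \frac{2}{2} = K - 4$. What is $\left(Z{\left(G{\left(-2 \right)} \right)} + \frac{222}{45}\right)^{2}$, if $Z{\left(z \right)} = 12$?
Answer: $\frac{64516}{225} \approx 286.74$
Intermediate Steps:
$G{\left(K \right)} = -5 + K$ ($G{\left(K \right)} = -1 + \left(K - 4\right) = -1 + \left(-4 + K\right) = -5 + K$)
$\left(Z{\left(G{\left(-2 \right)} \right)} + \frac{222}{45}\right)^{2} = \left(12 + \frac{222}{45}\right)^{2} = \left(12 + 222 \cdot \frac{1}{45}\right)^{2} = \left(12 + \frac{74}{15}\right)^{2} = \left(\frac{254}{15}\right)^{2} = \frac{64516}{225}$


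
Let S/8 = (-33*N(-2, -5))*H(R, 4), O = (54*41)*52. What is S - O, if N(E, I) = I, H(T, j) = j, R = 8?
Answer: -109848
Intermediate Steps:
O = 115128 (O = 2214*52 = 115128)
S = 5280 (S = 8*(-33*(-5)*4) = 8*(165*4) = 8*660 = 5280)
S - O = 5280 - 1*115128 = 5280 - 115128 = -109848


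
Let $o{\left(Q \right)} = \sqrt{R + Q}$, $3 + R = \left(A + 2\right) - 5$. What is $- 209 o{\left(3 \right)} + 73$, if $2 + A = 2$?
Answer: $73 - 209 i \sqrt{3} \approx 73.0 - 362.0 i$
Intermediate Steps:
$A = 0$ ($A = -2 + 2 = 0$)
$R = -6$ ($R = -3 + \left(\left(0 + 2\right) - 5\right) = -3 + \left(2 - 5\right) = -3 - 3 = -6$)
$o{\left(Q \right)} = \sqrt{-6 + Q}$
$- 209 o{\left(3 \right)} + 73 = - 209 \sqrt{-6 + 3} + 73 = - 209 \sqrt{-3} + 73 = - 209 i \sqrt{3} + 73 = 73 - 209 i \sqrt{3}$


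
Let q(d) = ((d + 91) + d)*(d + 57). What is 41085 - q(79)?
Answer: 7221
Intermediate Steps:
q(d) = (57 + d)*(91 + 2*d) (q(d) = ((91 + d) + d)*(57 + d) = (91 + 2*d)*(57 + d) = (57 + d)*(91 + 2*d))
41085 - q(79) = 41085 - (5187 + 2*79² + 205*79) = 41085 - (5187 + 2*6241 + 16195) = 41085 - (5187 + 12482 + 16195) = 41085 - 1*33864 = 41085 - 33864 = 7221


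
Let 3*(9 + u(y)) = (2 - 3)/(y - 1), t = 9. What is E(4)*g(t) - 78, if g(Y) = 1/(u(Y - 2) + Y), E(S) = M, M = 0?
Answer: -78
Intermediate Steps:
E(S) = 0
u(y) = -9 - 1/(3*(-1 + y)) (u(y) = -9 + ((2 - 3)/(y - 1))/3 = -9 + (-1/(-1 + y))/3 = -9 - 1/(3*(-1 + y)))
g(Y) = 1/(Y + (80 - 27*Y)/(3*(-3 + Y))) (g(Y) = 1/((26 - 27*(Y - 2))/(3*(-1 + (Y - 2))) + Y) = 1/((26 - 27*(-2 + Y))/(3*(-1 + (-2 + Y))) + Y) = 1/((26 + (54 - 27*Y))/(3*(-3 + Y)) + Y) = 1/((80 - 27*Y)/(3*(-3 + Y)) + Y) = 1/(Y + (80 - 27*Y)/(3*(-3 + Y))))
E(4)*g(t) - 78 = 0*(3*(-3 + 9)/(80 - 36*9 + 3*9**2)) - 78 = 0*(3*6/(80 - 324 + 3*81)) - 78 = 0*(3*6/(80 - 324 + 243)) - 78 = 0*(3*6/(-1)) - 78 = 0*(3*(-1)*6) - 78 = 0*(-18) - 78 = 0 - 78 = -78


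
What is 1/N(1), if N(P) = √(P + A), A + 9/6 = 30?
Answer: √118/59 ≈ 0.18411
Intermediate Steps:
A = 57/2 (A = -3/2 + 30 = 57/2 ≈ 28.500)
N(P) = √(57/2 + P) (N(P) = √(P + 57/2) = √(57/2 + P))
1/N(1) = 1/(√(114 + 4*1)/2) = 1/(√(114 + 4)/2) = 1/(√118/2) = √118/59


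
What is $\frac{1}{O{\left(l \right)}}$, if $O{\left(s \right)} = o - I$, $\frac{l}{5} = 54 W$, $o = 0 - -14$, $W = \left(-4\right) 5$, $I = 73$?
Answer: $- \frac{1}{59} \approx -0.016949$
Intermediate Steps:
$W = -20$
$o = 14$ ($o = 0 + 14 = 14$)
$l = -5400$ ($l = 5 \cdot 54 \left(-20\right) = 5 \left(-1080\right) = -5400$)
$O{\left(s \right)} = -59$ ($O{\left(s \right)} = 14 - 73 = -59$)
$\frac{1}{O{\left(l \right)}} = \frac{1}{-59} = - \frac{1}{59}$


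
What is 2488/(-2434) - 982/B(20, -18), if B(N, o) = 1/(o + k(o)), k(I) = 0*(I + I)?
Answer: 21510448/1217 ≈ 17675.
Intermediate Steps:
k(I) = 0 (k(I) = 0*(2*I) = 0)
B(N, o) = 1/o (B(N, o) = 1/(o + 0) = 1/o)
2488/(-2434) - 982/B(20, -18) = 2488/(-2434) - 982/(1/(-18)) = 2488*(-1/2434) - 982/(-1/18) = -1244/1217 - 982*(-18) = -1244/1217 + 17676 = 21510448/1217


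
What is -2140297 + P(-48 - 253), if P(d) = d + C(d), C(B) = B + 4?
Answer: -2140895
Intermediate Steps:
C(B) = 4 + B
P(d) = 4 + 2*d (P(d) = d + (4 + d) = 4 + 2*d)
-2140297 + P(-48 - 253) = -2140297 + (4 + 2*(-48 - 253)) = -2140297 + (4 + 2*(-301)) = -2140297 + (4 - 602) = -2140297 - 598 = -2140895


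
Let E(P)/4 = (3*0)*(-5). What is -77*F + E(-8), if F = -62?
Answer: 4774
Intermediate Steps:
E(P) = 0 (E(P) = 4*((3*0)*(-5)) = 4*(0*(-5)) = 4*0 = 0)
-77*F + E(-8) = -77*(-62) + 0 = 4774 + 0 = 4774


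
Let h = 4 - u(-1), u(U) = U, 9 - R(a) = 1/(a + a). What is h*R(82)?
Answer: 7375/164 ≈ 44.969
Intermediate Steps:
R(a) = 9 - 1/(2*a) (R(a) = 9 - 1/(a + a) = 9 - 1/(2*a))
h = 5 (h = 4 - 1*(-1) = 4 + 1 = 5)
h*R(82) = 5*(9 - ½/82) = 5*(9 - ½*1/82) = 5*(9 - 1/164) = 5*(1475/164) = 7375/164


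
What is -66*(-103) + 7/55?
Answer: 373897/55 ≈ 6798.1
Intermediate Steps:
-66*(-103) + 7/55 = 6798 + 7*(1/55) = 6798 + 7/55 = 373897/55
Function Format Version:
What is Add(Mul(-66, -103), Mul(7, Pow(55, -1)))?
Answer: Rational(373897, 55) ≈ 6798.1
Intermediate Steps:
Add(Mul(-66, -103), Mul(7, Pow(55, -1))) = Add(6798, Mul(7, Rational(1, 55))) = Add(6798, Rational(7, 55)) = Rational(373897, 55)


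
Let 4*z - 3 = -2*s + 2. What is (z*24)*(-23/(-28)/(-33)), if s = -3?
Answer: -23/14 ≈ -1.6429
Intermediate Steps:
z = 11/4 (z = ¾ + (-2*(-3) + 2)/4 = ¾ + (6 + 2)/4 = ¾ + (¼)*8 = ¾ + 2 = 11/4 ≈ 2.7500)
(z*24)*(-23/(-28)/(-33)) = ((11/4)*24)*(-23/(-28)/(-33)) = 66*(-23*(-1/28)*(-1/33)) = 66*((23/28)*(-1/33)) = 66*(-23/924) = -23/14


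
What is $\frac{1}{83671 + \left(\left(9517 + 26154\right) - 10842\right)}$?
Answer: $\frac{1}{108500} \approx 9.2166 \cdot 10^{-6}$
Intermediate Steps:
$\frac{1}{83671 + \left(\left(9517 + 26154\right) - 10842\right)} = \frac{1}{83671 + \left(35671 - 10842\right)} = \frac{1}{83671 + 24829} = \frac{1}{108500}$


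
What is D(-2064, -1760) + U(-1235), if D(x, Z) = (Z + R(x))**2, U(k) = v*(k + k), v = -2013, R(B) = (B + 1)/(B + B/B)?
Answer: 8066191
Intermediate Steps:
R(B) = 1 (R(B) = (1 + B)/(B + 1) = (1 + B)/(1 + B) = 1)
U(k) = -4026*k (U(k) = -2013*(k + k) = -4026*k)
D(x, Z) = (1 + Z)**2 (D(x, Z) = (Z + 1)**2 = (1 + Z)**2)
D(-2064, -1760) + U(-1235) = (1 - 1760)**2 - 4026*(-1235) = (-1759)**2 + 4972110 = 3094081 + 4972110 = 8066191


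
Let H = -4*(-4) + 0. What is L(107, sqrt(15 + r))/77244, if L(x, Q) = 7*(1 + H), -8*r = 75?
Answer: 119/77244 ≈ 0.0015406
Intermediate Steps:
H = 16 (H = 16 + 0 = 16)
r = -75/8 (r = -1/8*75 = -75/8 ≈ -9.3750)
L(x, Q) = 119 (L(x, Q) = 7*(1 + 16) = 7*17 = 119)
L(107, sqrt(15 + r))/77244 = 119/77244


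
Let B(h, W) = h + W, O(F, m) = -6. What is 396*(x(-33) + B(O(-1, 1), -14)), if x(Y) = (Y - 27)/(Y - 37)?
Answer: -53064/7 ≈ -7580.6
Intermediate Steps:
B(h, W) = W + h
x(Y) = (-27 + Y)/(-37 + Y)
396*(x(-33) + B(O(-1, 1), -14)) = 396*((-27 - 33)/(-37 - 33) + (-14 - 6)) = 396*(-60/(-70) - 20) = 396*(-1/70*(-60) - 20) = 396*(6/7 - 20) = 396*(-134/7) = -53064/7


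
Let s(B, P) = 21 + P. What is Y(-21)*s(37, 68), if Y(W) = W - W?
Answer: 0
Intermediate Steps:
Y(W) = 0
Y(-21)*s(37, 68) = 0*(21 + 68) = 0*89 = 0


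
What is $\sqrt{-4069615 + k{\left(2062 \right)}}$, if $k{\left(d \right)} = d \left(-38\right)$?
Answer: $i \sqrt{4147971} \approx 2036.7 i$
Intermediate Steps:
$k{\left(d \right)} = - 38 d$
$\sqrt{-4069615 + k{\left(2062 \right)}} = \sqrt{-4069615 - 78356} = \sqrt{-4147971} = i \sqrt{4147971}$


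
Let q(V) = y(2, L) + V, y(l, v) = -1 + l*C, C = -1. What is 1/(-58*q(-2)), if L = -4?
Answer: 1/290 ≈ 0.0034483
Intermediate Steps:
y(l, v) = -1 - l (y(l, v) = -1 + l*(-1) = -1 - l)
q(V) = -3 + V (q(V) = (-1 - 1*2) + V = (-1 - 2) + V = -3 + V)
1/(-58*q(-2)) = 1/(-58*(-3 - 2)) = 1/(-58*(-5)) = 1/290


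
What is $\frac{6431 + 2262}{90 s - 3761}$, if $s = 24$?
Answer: $- \frac{8693}{1601} \approx -5.4297$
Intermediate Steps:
$\frac{6431 + 2262}{90 s - 3761} = \frac{6431 + 2262}{90 \cdot 24 - 3761} = \frac{8693}{2160 - 3761} = \frac{8693}{-1601} = 8693 \left(- \frac{1}{1601}\right) = - \frac{8693}{1601}$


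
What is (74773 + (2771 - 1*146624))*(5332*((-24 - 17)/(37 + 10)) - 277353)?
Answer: 915600343240/47 ≈ 1.9481e+10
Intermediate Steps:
(74773 + (2771 - 1*146624))*(5332*((-24 - 17)/(37 + 10)) - 277353) = (74773 + (2771 - 146624))*(5332*(-41/47) - 277353) = (74773 - 143853)*(5332*(-41*1/47) - 277353) = -69080*(5332*(-41/47) - 277353) = -69080*(-218612/47 - 277353) = -69080*(-13254203/47) = 915600343240/47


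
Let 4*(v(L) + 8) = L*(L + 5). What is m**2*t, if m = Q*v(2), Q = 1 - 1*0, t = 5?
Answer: 405/4 ≈ 101.25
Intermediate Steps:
Q = 1 (Q = 1 + 0 = 1)
v(L) = -8 + L*(5 + L)/4 (v(L) = -8 + (L*(L + 5))/4 = -8 + (L*(5 + L))/4 = -8 + L*(5 + L)/4)
m = -9/2 (m = 1*(-8 + (1/4)*2**2 + (5/4)*2) = 1*(-8 + (1/4)*4 + 5/2) = 1*(-8 + 1 + 5/2) = 1*(-9/2) = -9/2 ≈ -4.5000)
m**2*t = (-9/2)**2*5 = (81/4)*5 = 405/4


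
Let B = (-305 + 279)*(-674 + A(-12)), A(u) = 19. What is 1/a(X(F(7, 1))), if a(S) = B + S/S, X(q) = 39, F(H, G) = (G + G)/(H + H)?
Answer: 1/17031 ≈ 5.8716e-5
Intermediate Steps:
B = 17030 (B = (-305 + 279)*(-674 + 19) = -26*(-655) = 17030)
F(H, G) = G/H (F(H, G) = (2*G)/((2*H)) = (2*G)*(1/(2*H)) = G/H)
a(S) = 17031 (a(S) = 17030 + S/S = 17030 + 1 = 17031)
1/a(X(F(7, 1))) = 1/17031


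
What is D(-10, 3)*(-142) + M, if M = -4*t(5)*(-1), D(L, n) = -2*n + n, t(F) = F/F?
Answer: 430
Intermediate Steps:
t(F) = 1
D(L, n) = -n
M = 4 (M = -4*1*(-1) = -4*(-1) = 4)
D(-10, 3)*(-142) + M = -1*3*(-142) + 4 = -3*(-142) + 4 = 426 + 4 = 430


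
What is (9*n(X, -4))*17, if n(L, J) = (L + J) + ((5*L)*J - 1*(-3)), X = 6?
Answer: -17595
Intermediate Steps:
n(L, J) = 3 + J + L + 5*J*L (n(L, J) = (J + L) + (5*J*L + 3) = (J + L) + (3 + 5*J*L) = 3 + J + L + 5*J*L)
(9*n(X, -4))*17 = (9*(3 - 4 + 6 + 5*(-4)*6))*17 = (9*(3 - 4 + 6 - 120))*17 = (9*(-115))*17 = -1035*17 = -17595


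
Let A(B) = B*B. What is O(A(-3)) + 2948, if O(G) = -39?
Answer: 2909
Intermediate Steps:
A(B) = B²
O(A(-3)) + 2948 = -39 + 2948 = 2909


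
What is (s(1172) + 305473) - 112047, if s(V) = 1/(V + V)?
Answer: 453390545/2344 ≈ 1.9343e+5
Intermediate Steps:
s(V) = 1/(2*V)
(s(1172) + 305473) - 112047 = ((½)/1172 + 305473) - 112047 = ((½)*(1/1172) + 305473) - 112047 = (1/2344 + 305473) - 112047 = 716028713/2344 - 112047 = 453390545/2344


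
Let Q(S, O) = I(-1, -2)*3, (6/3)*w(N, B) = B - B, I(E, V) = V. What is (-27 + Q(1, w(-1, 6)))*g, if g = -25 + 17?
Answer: 264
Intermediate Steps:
g = -8
w(N, B) = 0 (w(N, B) = (B - B)/2 = (½)*0 = 0)
Q(S, O) = -6 (Q(S, O) = -2*3 = -6)
(-27 + Q(1, w(-1, 6)))*g = (-27 - 6)*(-8) = -33*(-8) = 264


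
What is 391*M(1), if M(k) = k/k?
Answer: 391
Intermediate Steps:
M(k) = 1
391*M(1) = 391*1 = 391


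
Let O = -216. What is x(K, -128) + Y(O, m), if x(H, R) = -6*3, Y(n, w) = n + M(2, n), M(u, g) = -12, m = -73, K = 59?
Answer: -246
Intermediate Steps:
Y(n, w) = -12 + n (Y(n, w) = n - 12 = -12 + n)
x(H, R) = -18
x(K, -128) + Y(O, m) = -18 + (-12 - 216) = -18 - 228 = -246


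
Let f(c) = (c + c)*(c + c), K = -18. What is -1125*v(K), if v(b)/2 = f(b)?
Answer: -2916000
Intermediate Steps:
f(c) = 4*c**2 (f(c) = (2*c)*(2*c) = 4*c**2)
v(b) = 8*b**2 (v(b) = 2*(4*b**2) = 8*b**2)
-1125*v(K) = -9000*(-18)**2 = -9000*324 = -1125*2592 = -2916000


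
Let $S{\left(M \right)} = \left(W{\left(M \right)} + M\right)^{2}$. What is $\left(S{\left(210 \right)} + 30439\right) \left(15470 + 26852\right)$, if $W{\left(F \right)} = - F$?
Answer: $1288239358$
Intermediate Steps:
$S{\left(M \right)} = 0$ ($S{\left(M \right)} = \left(- M + M\right)^{2} = 0^{2} = 0$)
$\left(S{\left(210 \right)} + 30439\right) \left(15470 + 26852\right) = \left(0 + 30439\right) \left(15470 + 26852\right) = 30439 \cdot 42322 = 1288239358$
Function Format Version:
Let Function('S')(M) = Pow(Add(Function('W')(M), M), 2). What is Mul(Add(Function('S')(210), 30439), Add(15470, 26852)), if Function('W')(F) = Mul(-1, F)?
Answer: 1288239358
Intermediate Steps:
Function('S')(M) = 0 (Function('S')(M) = Pow(Add(Mul(-1, M), M), 2) = Pow(0, 2) = 0)
Mul(Add(Function('S')(210), 30439), Add(15470, 26852)) = Mul(Add(0, 30439), Add(15470, 26852)) = Mul(30439, 42322) = 1288239358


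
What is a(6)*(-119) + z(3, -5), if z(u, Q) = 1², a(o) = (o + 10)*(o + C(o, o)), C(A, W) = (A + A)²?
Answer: -285599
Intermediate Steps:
C(A, W) = 4*A² (C(A, W) = (2*A)² = 4*A²)
a(o) = (10 + o)*(o + 4*o²) (a(o) = (o + 10)*(o + 4*o²) = (10 + o)*(o + 4*o²))
z(u, Q) = 1
a(6)*(-119) + z(3, -5) = (6*(10 + 4*6² + 41*6))*(-119) + 1 = (6*(10 + 4*36 + 246))*(-119) + 1 = (6*(10 + 144 + 246))*(-119) + 1 = (6*400)*(-119) + 1 = 2400*(-119) + 1 = -285600 + 1 = -285599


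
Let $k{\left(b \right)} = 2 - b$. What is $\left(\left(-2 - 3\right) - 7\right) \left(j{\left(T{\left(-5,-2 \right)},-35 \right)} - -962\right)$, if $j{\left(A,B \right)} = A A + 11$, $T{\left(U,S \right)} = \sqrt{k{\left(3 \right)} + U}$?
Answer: $-11604$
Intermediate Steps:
$T{\left(U,S \right)} = \sqrt{-1 + U}$ ($T{\left(U,S \right)} = \sqrt{\left(2 - 3\right) + U} = \sqrt{-1 + U}$)
$j{\left(A,B \right)} = 11 + A^{2}$ ($j{\left(A,B \right)} = A^{2} + 11 = 11 + A^{2}$)
$\left(\left(-2 - 3\right) - 7\right) \left(j{\left(T{\left(-5,-2 \right)},-35 \right)} - -962\right) = \left(\left(-2 - 3\right) - 7\right) \left(\left(11 + \left(\sqrt{-1 - 5}\right)^{2}\right) - -962\right) = \left(-5 - 7\right) \left(\left(11 + \left(\sqrt{-6}\right)^{2}\right) + 962\right) = - 12 \left(\left(11 + \left(i \sqrt{6}\right)^{2}\right) + 962\right) = - 12 \left(\left(11 - 6\right) + 962\right) = - 12 \left(5 + 962\right) = \left(-12\right) 967 = -11604$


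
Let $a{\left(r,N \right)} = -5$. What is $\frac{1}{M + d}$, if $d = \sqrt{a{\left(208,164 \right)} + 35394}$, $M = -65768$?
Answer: $- \frac{65768}{4325394435} - \frac{\sqrt{35389}}{4325394435} \approx -1.5249 \cdot 10^{-5}$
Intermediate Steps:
$d = \sqrt{35389}$ ($d = \sqrt{-5 + 35394} = \sqrt{35389} \approx 188.12$)
$\frac{1}{M + d} = \frac{1}{-65768 + \sqrt{35389}}$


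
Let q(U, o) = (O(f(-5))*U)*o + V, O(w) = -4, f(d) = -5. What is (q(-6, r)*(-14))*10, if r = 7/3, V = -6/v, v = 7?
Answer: -7720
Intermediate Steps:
V = -6/7 ≈ -0.85714
r = 7/3 (r = 7*(⅓) = 7/3 ≈ 2.3333)
q(U, o) = -6/7 - 4*U*o (q(U, o) = (-4*U)*o - 6/7 = -4*U*o - 6/7 = -6/7 - 4*U*o)
(q(-6, r)*(-14))*10 = ((-6/7 - 4*(-6)*7/3)*(-14))*10 = ((-6/7 + 56)*(-14))*10 = ((386/7)*(-14))*10 = -772*10 = -7720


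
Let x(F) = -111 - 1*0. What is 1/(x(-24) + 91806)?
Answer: 1/91695 ≈ 1.0906e-5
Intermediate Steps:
x(F) = -111 (x(F) = -111 + 0 = -111)
1/(x(-24) + 91806) = 1/(-111 + 91806) = 1/91695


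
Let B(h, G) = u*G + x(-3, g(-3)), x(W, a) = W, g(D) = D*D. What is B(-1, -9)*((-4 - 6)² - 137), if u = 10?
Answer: 3441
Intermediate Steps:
g(D) = D²
B(h, G) = -3 + 10*G (B(h, G) = 10*G - 3 = -3 + 10*G)
B(-1, -9)*((-4 - 6)² - 137) = (-3 + 10*(-9))*((-4 - 6)² - 137) = (-3 - 90)*((-10)² - 137) = -93*(100 - 137) = -93*(-37) = 3441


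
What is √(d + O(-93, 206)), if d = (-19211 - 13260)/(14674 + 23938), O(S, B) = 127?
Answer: √959636841/2758 ≈ 11.232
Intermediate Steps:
d = -32471/38612 ≈ -0.84096
√(d + O(-93, 206)) = √(-32471/38612 + 127) = √(4871253/38612) = √959636841/2758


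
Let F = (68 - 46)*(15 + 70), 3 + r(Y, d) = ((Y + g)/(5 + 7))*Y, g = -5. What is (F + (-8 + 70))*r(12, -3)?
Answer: 7728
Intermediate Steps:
r(Y, d) = -3 + Y*(-5/12 + Y/12) (r(Y, d) = -3 + ((Y - 5)/(5 + 7))*Y = -3 + ((-5 + Y)/12)*Y = -3 + ((-5 + Y)*(1/12))*Y = -3 + (-5/12 + Y/12)*Y = -3 + Y*(-5/12 + Y/12))
F = 1870 (F = 22*85 = 1870)
(F + (-8 + 70))*r(12, -3) = (1870 + (-8 + 70))*(-3 - 5/12*12 + (1/12)*12**2) = (1870 + 62)*(-3 - 5 + (1/12)*144) = 1932*(-3 - 5 + 12) = 1932*4 = 7728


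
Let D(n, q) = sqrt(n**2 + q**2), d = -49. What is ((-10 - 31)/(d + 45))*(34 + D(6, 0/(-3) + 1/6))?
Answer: 697/2 + 41*sqrt(1297)/24 ≈ 410.02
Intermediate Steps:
((-10 - 31)/(d + 45))*(34 + D(6, 0/(-3) + 1/6)) = ((-10 - 31)/(-49 + 45))*(34 + sqrt(6**2 + (0/(-3) + 1/6)**2)) = (-41/(-4))*(34 + sqrt(36 + (0*(-1/3) + 1*(1/6))**2)) = (-41*(-1/4))*(34 + sqrt(36 + (0 + 1/6)**2)) = 41*(34 + sqrt(36 + (1/6)**2))/4 = 41*(34 + sqrt(36 + 1/36))/4 = 41*(34 + sqrt(1297/36))/4 = 41*(34 + sqrt(1297)/6)/4 = 697/2 + 41*sqrt(1297)/24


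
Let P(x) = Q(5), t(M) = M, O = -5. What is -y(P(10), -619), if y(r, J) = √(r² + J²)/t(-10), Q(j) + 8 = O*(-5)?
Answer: √15338/2 ≈ 61.923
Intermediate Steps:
Q(j) = 17 (Q(j) = -8 - 5*(-5) = -8 + 25 = 17)
P(x) = 17
y(r, J) = -√(J² + r²)/10 (y(r, J) = √(r² + J²)/(-10) = √(J² + r²)*(-⅒) = -√(J² + r²)/10)
-y(P(10), -619) = -(-1)*√((-619)² + 17²)/10 = -(-1)*√(383161 + 289)/10 = -(-1)*√383450/10 = -(-1)*5*√15338/10 = -(-1)*√15338/2 = √15338/2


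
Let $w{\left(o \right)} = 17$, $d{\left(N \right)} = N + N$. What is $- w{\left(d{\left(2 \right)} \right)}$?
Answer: $-17$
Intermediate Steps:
$d{\left(N \right)} = 2 N$
$- w{\left(d{\left(2 \right)} \right)} = \left(-1\right) 17 = -17$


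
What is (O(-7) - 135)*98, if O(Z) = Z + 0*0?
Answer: -13916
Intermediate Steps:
O(Z) = Z (O(Z) = Z + 0 = Z)
(O(-7) - 135)*98 = (-7 - 135)*98 = -142*98 = -13916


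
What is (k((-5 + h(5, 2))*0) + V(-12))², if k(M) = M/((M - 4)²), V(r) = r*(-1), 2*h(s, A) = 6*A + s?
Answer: 144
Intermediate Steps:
h(s, A) = s/2 + 3*A (h(s, A) = (6*A + s)/2 = (s + 6*A)/2 = s/2 + 3*A)
V(r) = -r
k(M) = M/(-4 + M)² (k(M) = M/((-4 + M)²) = M/(-4 + M)²)
(k((-5 + h(5, 2))*0) + V(-12))² = (((-5 + ((½)*5 + 3*2))*0)/(-4 + (-5 + ((½)*5 + 3*2))*0)² - 1*(-12))² = (((-5 + (5/2 + 6))*0)/(-4 + (-5 + (5/2 + 6))*0)² + 12)² = (((-5 + 17/2)*0)/(-4 + (-5 + 17/2)*0)² + 12)² = (((7/2)*0)/(-4 + (7/2)*0)² + 12)² = (0/(-4 + 0)² + 12)² = (0/(-4)² + 12)² = (0*(1/16) + 12)² = (0 + 12)² = 12² = 144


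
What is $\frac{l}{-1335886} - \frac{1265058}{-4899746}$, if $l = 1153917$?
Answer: $- \frac{1981963466847}{3272751042478} \approx -0.6056$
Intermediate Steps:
$\frac{l}{-1335886} - \frac{1265058}{-4899746} = \frac{1153917}{-1335886} - \frac{1265058}{-4899746} = 1153917 \left(- \frac{1}{1335886}\right) - - \frac{632529}{2449873} = - \frac{1153917}{1335886} + \frac{632529}{2449873} = - \frac{1981963466847}{3272751042478}$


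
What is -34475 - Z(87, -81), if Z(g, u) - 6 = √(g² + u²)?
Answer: -34481 - 3*√1570 ≈ -34600.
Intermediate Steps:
Z(g, u) = 6 + √(g² + u²)
-34475 - Z(87, -81) = -34475 - (6 + √(87² + (-81)²)) = -34475 - (6 + √(7569 + 6561)) = -34475 - (6 + √14130) = -34475 - (6 + 3*√1570) = -34475 + (-6 - 3*√1570) = -34481 - 3*√1570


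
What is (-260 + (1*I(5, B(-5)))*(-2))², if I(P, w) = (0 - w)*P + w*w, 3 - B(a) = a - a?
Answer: 61504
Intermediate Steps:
B(a) = 3 (B(a) = 3 - (a - a) = 3 - 1*0 = 3 + 0 = 3)
I(P, w) = w² - P*w (I(P, w) = (-w)*P + w² = -P*w + w² = w² - P*w)
(-260 + (1*I(5, B(-5)))*(-2))² = (-260 + (1*(3*(3 - 1*5)))*(-2))² = (-260 + (1*(3*(3 - 5)))*(-2))² = (-260 + (1*(3*(-2)))*(-2))² = (-260 + (1*(-6))*(-2))² = (-260 - 6*(-2))² = (-260 + 12)² = (-248)² = 61504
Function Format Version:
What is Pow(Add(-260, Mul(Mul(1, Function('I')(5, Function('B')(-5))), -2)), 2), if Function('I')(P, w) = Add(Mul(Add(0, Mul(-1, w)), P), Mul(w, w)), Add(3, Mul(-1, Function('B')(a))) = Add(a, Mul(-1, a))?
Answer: 61504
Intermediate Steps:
Function('B')(a) = 3 (Function('B')(a) = Add(3, Mul(-1, Add(a, Mul(-1, a)))) = Add(3, Mul(-1, 0)) = Add(3, 0) = 3)
Function('I')(P, w) = Add(Pow(w, 2), Mul(-1, P, w)) (Function('I')(P, w) = Add(Mul(Mul(-1, w), P), Pow(w, 2)) = Add(Mul(-1, P, w), Pow(w, 2)) = Add(Pow(w, 2), Mul(-1, P, w)))
Pow(Add(-260, Mul(Mul(1, Function('I')(5, Function('B')(-5))), -2)), 2) = Pow(Add(-260, Mul(Mul(1, Mul(3, Add(3, Mul(-1, 5)))), -2)), 2) = Pow(Add(-260, Mul(Mul(1, Mul(3, Add(3, -5))), -2)), 2) = Pow(Add(-260, Mul(Mul(1, Mul(3, -2)), -2)), 2) = Pow(Add(-260, Mul(Mul(1, -6), -2)), 2) = Pow(Add(-260, Mul(-6, -2)), 2) = Pow(Add(-260, 12), 2) = Pow(-248, 2) = 61504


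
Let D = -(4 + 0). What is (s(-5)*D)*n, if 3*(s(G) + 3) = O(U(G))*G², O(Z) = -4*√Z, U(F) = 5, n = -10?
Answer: -120 - 4000*√5/3 ≈ -3101.4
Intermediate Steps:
D = -4 (D = -1*4 = -4)
s(G) = -3 - 4*√5*G²/3 (s(G) = -3 + ((-4*√5)*G²)/3 = -3 + (-4*√5*G²)/3 = -3 - 4*√5*G²/3)
(s(-5)*D)*n = ((-3 - 4/3*√5*(-5)²)*(-4))*(-10) = ((-3 - 4/3*√5*25)*(-4))*(-10) = ((-3 - 100*√5/3)*(-4))*(-10) = (12 + 400*√5/3)*(-10) = -120 - 4000*√5/3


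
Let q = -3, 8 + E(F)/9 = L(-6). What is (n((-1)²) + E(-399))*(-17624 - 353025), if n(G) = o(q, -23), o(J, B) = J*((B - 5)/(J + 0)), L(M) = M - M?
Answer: 37064900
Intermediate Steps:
L(M) = 0
E(F) = -72 (E(F) = -72 + 9*0 = -72 + 0 = -72)
o(J, B) = -5 + B (o(J, B) = J*((-5 + B)/J) = -5 + B)
n(G) = -28 (n(G) = -5 - 23 = -28)
(n((-1)²) + E(-399))*(-17624 - 353025) = (-28 - 72)*(-17624 - 353025) = -100*(-370649) = 37064900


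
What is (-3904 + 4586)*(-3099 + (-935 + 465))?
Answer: -2434058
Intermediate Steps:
(-3904 + 4586)*(-3099 + (-935 + 465)) = 682*(-3099 - 470) = 682*(-3569) = -2434058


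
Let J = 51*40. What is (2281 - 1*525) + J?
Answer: 3796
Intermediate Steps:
J = 2040
(2281 - 1*525) + J = (2281 - 1*525) + 2040 = (2281 - 525) + 2040 = 1756 + 2040 = 3796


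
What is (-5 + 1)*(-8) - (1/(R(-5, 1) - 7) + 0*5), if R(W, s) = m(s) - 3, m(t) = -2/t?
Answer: 385/12 ≈ 32.083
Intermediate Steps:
R(W, s) = -3 - 2/s (R(W, s) = -2/s - 3 = -3 - 2/s)
(-5 + 1)*(-8) - (1/(R(-5, 1) - 7) + 0*5) = (-5 + 1)*(-8) - (1/((-3 - 2/1) - 7) + 0*5) = -4*(-8) - (1/((-3 - 2*1) - 7) + 0) = 32 - (1/((-3 - 2) - 7) + 0) = 32 - (1/(-5 - 7) + 0) = 32 - (1/(-12) + 0) = 32 - (-1/12 + 0) = 32 - 1*(-1/12) = 32 + 1/12 = 385/12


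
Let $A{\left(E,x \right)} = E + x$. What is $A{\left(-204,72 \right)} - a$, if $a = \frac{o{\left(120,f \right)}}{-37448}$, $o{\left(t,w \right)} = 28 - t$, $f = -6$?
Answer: $- \frac{1235807}{9362} \approx -132.0$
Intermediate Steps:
$a = \frac{23}{9362}$ ($a = \frac{28 - 120}{-37448} = \left(28 - 120\right) \left(- \frac{1}{37448}\right) = \left(-92\right) \left(- \frac{1}{37448}\right) = \frac{23}{9362} \approx 0.0024567$)
$A{\left(-204,72 \right)} - a = \left(-204 + 72\right) - \frac{23}{9362} = -132 - \frac{23}{9362} = - \frac{1235807}{9362}$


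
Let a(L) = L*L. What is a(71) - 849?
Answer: 4192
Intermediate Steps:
a(L) = L**2
a(71) - 849 = 71**2 - 849 = 5041 - 849 = 4192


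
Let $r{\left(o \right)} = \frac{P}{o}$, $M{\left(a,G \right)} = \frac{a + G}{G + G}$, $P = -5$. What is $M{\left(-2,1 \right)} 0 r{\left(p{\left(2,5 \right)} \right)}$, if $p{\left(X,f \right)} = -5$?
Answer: $0$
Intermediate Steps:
$M{\left(a,G \right)} = \frac{G + a}{2 G}$
$r{\left(o \right)} = - \frac{5}{o}$
$M{\left(-2,1 \right)} 0 r{\left(p{\left(2,5 \right)} \right)} = \frac{1 - 2}{2 \cdot 1} \cdot 0 \left(- \frac{5}{-5}\right) = \frac{1}{2} \cdot 1 \left(-1\right) 0 \left(\left(-5\right) \left(- \frac{1}{5}\right)\right) = \left(- \frac{1}{2}\right) 0 \cdot 1 = 0 \cdot 1 = 0$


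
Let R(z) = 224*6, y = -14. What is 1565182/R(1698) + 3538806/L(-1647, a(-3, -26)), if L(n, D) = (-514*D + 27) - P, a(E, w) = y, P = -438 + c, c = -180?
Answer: 8514373663/5269152 ≈ 1615.9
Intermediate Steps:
R(z) = 1344
P = -618 (P = -438 - 180 = -618)
a(E, w) = -14
L(n, D) = 645 - 514*D (L(n, D) = (-514*D + 27) - 1*(-618) = (27 - 514*D) + 618 = 645 - 514*D)
1565182/R(1698) + 3538806/L(-1647, a(-3, -26)) = 1565182/1344 + 3538806/(645 - 514*(-14)) = 1565182*(1/1344) + 3538806/(645 + 7196) = 782591/672 + 3538806/7841 = 8514373663/5269152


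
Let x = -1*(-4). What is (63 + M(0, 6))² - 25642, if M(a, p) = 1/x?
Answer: -346263/16 ≈ -21641.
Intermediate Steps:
x = 4
M(a, p) = ¼ (M(a, p) = 1/4 = ¼)
(63 + M(0, 6))² - 25642 = (63 + ¼)² - 25642 = (253/4)² - 25642 = 64009/16 - 25642 = -346263/16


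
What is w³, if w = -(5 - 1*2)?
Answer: -27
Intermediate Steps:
w = -3 (w = -(5 - 2) = -1*3 = -3)
w³ = (-3)³ = -27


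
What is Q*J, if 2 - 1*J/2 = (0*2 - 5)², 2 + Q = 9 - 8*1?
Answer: 46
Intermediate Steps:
Q = -1 (Q = -2 + (9 - 8*1) = -2 + (9 - 8) = -2 + 1 = -1)
J = -46 (J = 4 - 2*(0*2 - 5)² = 4 - 2*(0 - 5)² = 4 - 2*(-5)² = 4 - 2*25 = 4 - 50 = -46)
Q*J = -1*(-46) = 46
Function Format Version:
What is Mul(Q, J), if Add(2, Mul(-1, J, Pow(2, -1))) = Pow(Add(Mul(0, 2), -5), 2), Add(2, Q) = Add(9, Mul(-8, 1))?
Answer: 46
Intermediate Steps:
Q = -1 (Q = Add(-2, Add(9, Mul(-8, 1))) = Add(-2, Add(9, -8)) = Add(-2, 1) = -1)
J = -46 (J = Add(4, Mul(-2, Pow(Add(Mul(0, 2), -5), 2))) = Add(4, Mul(-2, Pow(Add(0, -5), 2))) = Add(4, Mul(-2, Pow(-5, 2))) = Add(4, Mul(-2, 25)) = Add(4, -50) = -46)
Mul(Q, J) = Mul(-1, -46) = 46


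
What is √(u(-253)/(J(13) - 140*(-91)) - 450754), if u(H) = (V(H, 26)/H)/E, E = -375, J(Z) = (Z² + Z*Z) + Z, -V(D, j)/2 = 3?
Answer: 2*I*√772585056076235915370/82800575 ≈ 671.38*I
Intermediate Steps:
V(D, j) = -6 (V(D, j) = -2*3 = -6)
J(Z) = Z + 2*Z² (J(Z) = (Z² + Z²) + Z = 2*Z² + Z = Z + 2*Z²)
u(H) = 2/(125*H) (u(H) = -6/H/(-375) = -6/H*(-1/375) = 2/(125*H))
√(u(-253)/(J(13) - 140*(-91)) - 450754) = √(((2/125)/(-253))/(13*(1 + 2*13) - 140*(-91)) - 450754) = √(((2/125)*(-1/253))/(13*(1 + 26) + 12740) - 450754) = √(-2/(31625*(13*27 + 12740)) - 450754) = √(-2/(31625*(351 + 12740)) - 450754) = √(-2/31625/13091 - 450754) = √(-2/31625*1/13091 - 450754) = √(-2/414002875 - 450754) = √(-186613451917752/414002875) = 2*I*√772585056076235915370/82800575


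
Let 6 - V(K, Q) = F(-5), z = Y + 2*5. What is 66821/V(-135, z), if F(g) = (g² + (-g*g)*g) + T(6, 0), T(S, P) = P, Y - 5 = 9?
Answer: -66821/144 ≈ -464.03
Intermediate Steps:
Y = 14 (Y = 5 + 9 = 14)
z = 24 (z = 14 + 2*5 = 14 + 10 = 24)
F(g) = g² - g³ (F(g) = (g² + (-g*g)*g) + 0 = (g² + (-g²)*g) + 0 = (g² - g³) + 0 = g² - g³)
V(K, Q) = -144 (V(K, Q) = 6 - (-5)²*(1 - 1*(-5)) = 6 - 25*(1 + 5) = 6 - 25*6 = 6 - 1*150 = 6 - 150 = -144)
66821/V(-135, z) = 66821/(-144) = 66821*(-1/144) = -66821/144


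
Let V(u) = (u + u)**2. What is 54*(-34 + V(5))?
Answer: 3564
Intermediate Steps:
V(u) = 4*u**2 (V(u) = (2*u)**2 = 4*u**2)
54*(-34 + V(5)) = 54*(-34 + 4*5**2) = 54*(-34 + 4*25) = 54*(-34 + 100) = 54*66 = 3564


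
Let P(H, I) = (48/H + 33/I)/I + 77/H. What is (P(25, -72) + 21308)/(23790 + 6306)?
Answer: 920637779/1300147200 ≈ 0.70810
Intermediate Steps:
P(H, I) = 77/H + (33/I + 48/H)/I (P(H, I) = (33/I + 48/H)/I + 77/H = 77/H + (33/I + 48/H)/I)
(P(25, -72) + 21308)/(23790 + 6306) = ((33/(-72)**2 + 77/25 + 48/(25*(-72))) + 21308)/(23790 + 6306) = ((33*(1/5184) + 77*(1/25) + 48*(1/25)*(-1/72)) + 21308)/30096 = ((11/1728 + 77/25 - 2/75) + 21308)*(1/30096) = (132179/43200 + 21308)*(1/30096) = (920637779/43200)*(1/30096) = 920637779/1300147200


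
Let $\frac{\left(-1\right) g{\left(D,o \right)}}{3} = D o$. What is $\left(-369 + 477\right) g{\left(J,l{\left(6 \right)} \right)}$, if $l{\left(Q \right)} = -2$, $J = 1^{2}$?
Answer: $648$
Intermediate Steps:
$J = 1$
$g{\left(D,o \right)} = - 3 D o$
$\left(-369 + 477\right) g{\left(J,l{\left(6 \right)} \right)} = \left(-369 + 477\right) \left(\left(-3\right) 1 \left(-2\right)\right) = 108 \cdot 6 = 648$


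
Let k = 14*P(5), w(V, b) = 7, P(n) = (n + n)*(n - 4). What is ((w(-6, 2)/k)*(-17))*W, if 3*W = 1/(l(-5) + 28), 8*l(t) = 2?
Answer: -17/1695 ≈ -0.010029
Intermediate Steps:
P(n) = 2*n*(-4 + n) (P(n) = (2*n)*(-4 + n) = 2*n*(-4 + n))
l(t) = 1/4 (l(t) = (1/8)*2 = 1/4)
W = 4/339 (W = 1/(3*(1/4 + 28)) = 1/(3*(113/4)) = (1/3)*(4/113) = 4/339 ≈ 0.011799)
k = 140 (k = 14*(2*5*(-4 + 5)) = 14*(2*5*1) = 14*10 = 140)
((w(-6, 2)/k)*(-17))*W = ((7/140)*(-17))*(4/339) = ((7*(1/140))*(-17))*(4/339) = ((1/20)*(-17))*(4/339) = -17/20*4/339 = -17/1695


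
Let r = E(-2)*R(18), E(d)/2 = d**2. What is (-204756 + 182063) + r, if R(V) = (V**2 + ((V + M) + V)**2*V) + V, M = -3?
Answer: 136859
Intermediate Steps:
R(V) = V + V**2 + V*(-3 + 2*V)**2 (R(V) = (V**2 + ((V - 3) + V)**2*V) + V = (V**2 + ((-3 + V) + V)**2*V) + V = (V**2 + (-3 + 2*V)**2*V) + V = (V**2 + V*(-3 + 2*V)**2) + V = V + V**2 + V*(-3 + 2*V)**2)
E(d) = 2*d**2
r = 159552 (r = (2*(-2)**2)*(18*(1 + 18 + (-3 + 2*18)**2)) = (2*4)*(18*(1 + 18 + (-3 + 36)**2)) = 8*(18*(1 + 18 + 33**2)) = 8*(18*(1 + 18 + 1089)) = 8*(18*1108) = 8*19944 = 159552)
(-204756 + 182063) + r = (-204756 + 182063) + 159552 = -22693 + 159552 = 136859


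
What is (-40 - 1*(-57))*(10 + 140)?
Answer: 2550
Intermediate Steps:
(-40 - 1*(-57))*(10 + 140) = (-40 + 57)*150 = 17*150 = 2550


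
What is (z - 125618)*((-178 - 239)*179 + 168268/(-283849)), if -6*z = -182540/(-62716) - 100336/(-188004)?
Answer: 199461214840761028010975/21272183248014 ≈ 9.3766e+9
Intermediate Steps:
z = -2538182671/4421572074 (z = -(-182540/(-62716) - 100336/(-188004))/6 = -(-182540*(-1/62716) - 100336*(-1/188004))/6 = -(45635/15679 + 25084/47001)/6 = -1/6*2538182671/736928679 = -2538182671/4421572074 ≈ -0.57405)
(z - 125618)*((-178 - 239)*179 + 168268/(-283849)) = (-2538182671/4421572074 - 125618)*((-178 - 239)*179 + 168268/(-283849)) = -555431578974403*(-417*179 + 168268*(-1/283849))/4421572074 = -555431578974403*(-74643 - 2852/4811)/4421572074 = -555431578974403/4421572074*(-359110325/4811) = 199461214840761028010975/21272183248014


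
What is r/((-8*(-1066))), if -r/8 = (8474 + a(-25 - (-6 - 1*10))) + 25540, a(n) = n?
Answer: -34005/1066 ≈ -31.900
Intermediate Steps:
r = -272040 (r = -8*((8474 + (-25 - (-6 - 1*10))) + 25540) = -8*((8474 + (-25 - (-6 - 10))) + 25540) = -8*((8474 + (-25 - 1*(-16))) + 25540) = -8*((8474 + (-25 + 16)) + 25540) = -8*((8474 - 9) + 25540) = -8*(8465 + 25540) = -8*34005 = -272040)
r/((-8*(-1066))) = -272040/((-8*(-1066))) = -272040/8528 = -272040*1/8528 = -34005/1066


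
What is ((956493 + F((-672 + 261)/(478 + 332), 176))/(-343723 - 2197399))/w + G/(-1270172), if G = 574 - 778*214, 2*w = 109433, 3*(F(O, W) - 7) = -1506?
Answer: 11534120224454739/88303184266719518 ≈ 0.13062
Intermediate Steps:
F(O, W) = -495 (F(O, W) = 7 + (⅓)*(-1506) = 7 - 502 = -495)
w = 109433/2 (w = (½)*109433 = 109433/2 ≈ 54717.)
G = -165918 (G = 574 - 166492 = -165918)
((956493 + F((-672 + 261)/(478 + 332), 176))/(-343723 - 2197399))/w + G/(-1270172) = ((956493 - 495)/(-343723 - 2197399))/(109433/2) - 165918/(-1270172) = (955998/(-2541122))*(2/109433) - 165918*(-1/1270172) = (955998*(-1/2541122))*(2/109433) + 82959/635086 = -477999/1270561*2/109433 + 82959/635086 = -955998/139041301913 + 82959/635086 = 11534120224454739/88303184266719518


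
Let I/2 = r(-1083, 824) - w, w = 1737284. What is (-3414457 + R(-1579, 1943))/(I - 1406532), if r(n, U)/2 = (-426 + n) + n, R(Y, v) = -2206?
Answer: 3416663/4891468 ≈ 0.69849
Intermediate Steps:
r(n, U) = -852 + 4*n (r(n, U) = 2*((-426 + n) + n) = 2*(-426 + 2*n) = -852 + 4*n)
I = -3484936 (I = 2*((-852 + 4*(-1083)) - 1*1737284) = 2*((-852 - 4332) - 1737284) = 2*(-5184 - 1737284) = 2*(-1742468) = -3484936)
(-3414457 + R(-1579, 1943))/(I - 1406532) = (-3414457 - 2206)/(-3484936 - 1406532) = -3416663/(-4891468) = -3416663*(-1/4891468) = 3416663/4891468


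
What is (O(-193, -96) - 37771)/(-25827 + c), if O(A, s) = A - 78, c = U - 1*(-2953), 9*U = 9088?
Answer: 171189/98389 ≈ 1.7399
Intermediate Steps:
U = 9088/9 (U = (⅑)*9088 = 9088/9 ≈ 1009.8)
c = 35665/9 (c = 9088/9 - 1*(-2953) = 9088/9 + 2953 = 35665/9 ≈ 3962.8)
O(A, s) = -78 + A
(O(-193, -96) - 37771)/(-25827 + c) = ((-78 - 193) - 37771)/(-25827 + 35665/9) = (-271 - 37771)/(-196778/9) = -38042*(-9/196778) = 171189/98389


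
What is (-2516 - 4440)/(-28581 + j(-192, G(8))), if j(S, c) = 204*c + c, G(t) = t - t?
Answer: 6956/28581 ≈ 0.24338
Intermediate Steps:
G(t) = 0
j(S, c) = 205*c
(-2516 - 4440)/(-28581 + j(-192, G(8))) = (-2516 - 4440)/(-28581 + 205*0) = -6956/(-28581 + 0) = -6956/(-28581) = -6956*(-1/28581) = 6956/28581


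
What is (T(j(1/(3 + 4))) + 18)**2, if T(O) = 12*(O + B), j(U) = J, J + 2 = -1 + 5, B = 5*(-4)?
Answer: 39204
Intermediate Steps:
B = -20
J = 2 (J = -2 + (-1 + 5) = -2 + 4 = 2)
j(U) = 2
T(O) = -240 + 12*O (T(O) = 12*(O - 20) = 12*(-20 + O) = -240 + 12*O)
(T(j(1/(3 + 4))) + 18)**2 = ((-240 + 12*2) + 18)**2 = ((-240 + 24) + 18)**2 = (-216 + 18)**2 = (-198)**2 = 39204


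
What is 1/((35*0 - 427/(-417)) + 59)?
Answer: 417/25030 ≈ 0.016660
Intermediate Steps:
1/((35*0 - 427/(-417)) + 59) = 1/((0 - 427*(-1/417)) + 59) = 1/((0 + 427/417) + 59) = 1/(427/417 + 59) = 1/(25030/417) = 417/25030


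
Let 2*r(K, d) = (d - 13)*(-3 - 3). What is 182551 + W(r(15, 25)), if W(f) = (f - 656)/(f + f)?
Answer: 3286091/18 ≈ 1.8256e+5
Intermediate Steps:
r(K, d) = 39 - 3*d (r(K, d) = ((d - 13)*(-3 - 3))/2 = ((-13 + d)*(-6))/2 = (78 - 6*d)/2 = 39 - 3*d)
W(f) = (-656 + f)/(2*f) (W(f) = (-656 + f)/((2*f)) = (-656 + f)*(1/(2*f)) = (-656 + f)/(2*f))
182551 + W(r(15, 25)) = 182551 + (-656 + (39 - 3*25))/(2*(39 - 3*25)) = 182551 + (-656 + (39 - 75))/(2*(39 - 75)) = 182551 + (½)*(-656 - 36)/(-36) = 182551 + (½)*(-1/36)*(-692) = 182551 + 173/18 = 3286091/18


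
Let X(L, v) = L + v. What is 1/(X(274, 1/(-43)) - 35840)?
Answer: -43/1529339 ≈ -2.8117e-5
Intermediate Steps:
1/(X(274, 1/(-43)) - 35840) = 1/((274 + 1/(-43)) - 35840) = 1/((274 - 1/43) - 35840) = 1/(11781/43 - 35840) = 1/(-1529339/43) = -43/1529339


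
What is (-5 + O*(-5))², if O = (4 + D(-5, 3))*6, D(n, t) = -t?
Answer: 1225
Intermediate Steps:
O = 6 (O = (4 - 1*3)*6 = (4 - 3)*6 = 1*6 = 6)
(-5 + O*(-5))² = (-5 + 6*(-5))² = (-5 - 30)² = (-35)² = 1225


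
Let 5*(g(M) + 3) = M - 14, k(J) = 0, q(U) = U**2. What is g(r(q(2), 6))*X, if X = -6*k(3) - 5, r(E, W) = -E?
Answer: 33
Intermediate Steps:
g(M) = -29/5 + M/5 (g(M) = -3 + (M - 14)/5 = -3 + (-14 + M)/5 = -3 + (-14/5 + M/5) = -29/5 + M/5)
X = -5 (X = -6*0 - 5 = 0 - 5 = -5)
g(r(q(2), 6))*X = (-29/5 + (-1*2**2)/5)*(-5) = (-29/5 + (-1*4)/5)*(-5) = (-29/5 + (1/5)*(-4))*(-5) = (-29/5 - 4/5)*(-5) = -33/5*(-5) = 33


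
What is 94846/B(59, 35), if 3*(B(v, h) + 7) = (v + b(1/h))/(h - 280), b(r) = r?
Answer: -2439913350/182141 ≈ -13396.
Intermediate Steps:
B(v, h) = -7 + (v + 1/h)/(3*(-280 + h)) (B(v, h) = -7 + ((v + 1/h)/(h - 280))/3 = -7 + ((v + 1/h)/(-280 + h))/3 = -7 + (v + 1/h)/(3*(-280 + h)))
94846/B(59, 35) = 94846/(((⅓)*(1 + 35*(5880 + 59 - 21*35))/(35*(-280 + 35)))) = 94846/(((⅓)*(1/35)*(1 + 35*(5880 + 59 - 735))/(-245))) = 94846/(((⅓)*(1/35)*(-1/245)*(1 + 35*5204))) = 94846/(((⅓)*(1/35)*(-1/245)*(1 + 182140))) = 94846/(((⅓)*(1/35)*(-1/245)*182141)) = 94846/(-182141/25725) = 94846*(-25725/182141) = -2439913350/182141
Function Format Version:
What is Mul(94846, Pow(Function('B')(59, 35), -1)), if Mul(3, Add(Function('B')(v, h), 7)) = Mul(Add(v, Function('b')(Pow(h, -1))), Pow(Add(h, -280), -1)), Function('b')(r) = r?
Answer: Rational(-2439913350, 182141) ≈ -13396.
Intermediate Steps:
Function('B')(v, h) = Add(-7, Mul(Rational(1, 3), Pow(Add(-280, h), -1), Add(v, Pow(h, -1)))) (Function('B')(v, h) = Add(-7, Mul(Rational(1, 3), Mul(Add(v, Pow(h, -1)), Pow(Add(h, -280), -1)))) = Add(-7, Mul(Rational(1, 3), Mul(Add(v, Pow(h, -1)), Pow(Add(-280, h), -1)))) = Add(-7, Mul(Rational(1, 3), Mul(Pow(Add(-280, h), -1), Add(v, Pow(h, -1))))) = Add(-7, Mul(Rational(1, 3), Pow(Add(-280, h), -1), Add(v, Pow(h, -1)))))
Mul(94846, Pow(Function('B')(59, 35), -1)) = Mul(94846, Pow(Mul(Rational(1, 3), Pow(35, -1), Pow(Add(-280, 35), -1), Add(1, Mul(35, Add(5880, 59, Mul(-21, 35))))), -1)) = Mul(94846, Pow(Mul(Rational(1, 3), Rational(1, 35), Pow(-245, -1), Add(1, Mul(35, Add(5880, 59, -735)))), -1)) = Mul(94846, Pow(Mul(Rational(1, 3), Rational(1, 35), Rational(-1, 245), Add(1, Mul(35, 5204))), -1)) = Mul(94846, Pow(Mul(Rational(1, 3), Rational(1, 35), Rational(-1, 245), Add(1, 182140)), -1)) = Mul(94846, Pow(Mul(Rational(1, 3), Rational(1, 35), Rational(-1, 245), 182141), -1)) = Mul(94846, Pow(Rational(-182141, 25725), -1)) = Mul(94846, Rational(-25725, 182141)) = Rational(-2439913350, 182141)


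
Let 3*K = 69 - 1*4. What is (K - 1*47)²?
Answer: 5776/9 ≈ 641.78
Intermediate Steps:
K = 65/3 (K = (69 - 1*4)/3 = (69 - 4)/3 = (⅓)*65 = 65/3 ≈ 21.667)
(K - 1*47)² = (65/3 - 1*47)² = (65/3 - 47)² = (-76/3)² = 5776/9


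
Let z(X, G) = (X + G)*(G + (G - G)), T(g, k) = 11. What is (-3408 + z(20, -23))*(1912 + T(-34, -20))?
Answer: -6420897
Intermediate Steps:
z(X, G) = G*(G + X) (z(X, G) = (G + X)*(G + 0) = (G + X)*G = G*(G + X))
(-3408 + z(20, -23))*(1912 + T(-34, -20)) = (-3408 - 23*(-23 + 20))*(1912 + 11) = (-3408 - 23*(-3))*1923 = (-3408 + 69)*1923 = -3339*1923 = -6420897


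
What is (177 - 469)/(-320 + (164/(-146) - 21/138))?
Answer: 980536/1078843 ≈ 0.90888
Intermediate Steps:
(177 - 469)/(-320 + (164/(-146) - 21/138)) = -292/(-320 + (164*(-1/146) - 21*1/138)) = -292/(-320 + (-82/73 - 7/46)) = -292/(-320 - 4283/3358) = -292/(-1078843/3358) = -292*(-3358/1078843) = 980536/1078843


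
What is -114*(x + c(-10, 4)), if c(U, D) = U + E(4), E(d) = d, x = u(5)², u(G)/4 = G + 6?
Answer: -220020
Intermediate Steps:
u(G) = 24 + 4*G (u(G) = 4*(G + 6) = 4*(6 + G) = 24 + 4*G)
x = 1936 (x = (24 + 4*5)² = (24 + 20)² = 44² = 1936)
c(U, D) = 4 + U (c(U, D) = U + 4 = 4 + U)
-114*(x + c(-10, 4)) = -114*(1936 + (4 - 10)) = -114*(1936 - 6) = -114*1930 = -220020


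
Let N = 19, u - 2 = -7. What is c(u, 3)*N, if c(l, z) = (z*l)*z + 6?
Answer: -741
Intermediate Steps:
u = -5 (u = 2 - 7 = -5)
c(l, z) = 6 + l*z**2 (c(l, z) = (l*z)*z + 6 = l*z**2 + 6 = 6 + l*z**2)
c(u, 3)*N = (6 - 5*3**2)*19 = (6 - 5*9)*19 = (6 - 45)*19 = -39*19 = -741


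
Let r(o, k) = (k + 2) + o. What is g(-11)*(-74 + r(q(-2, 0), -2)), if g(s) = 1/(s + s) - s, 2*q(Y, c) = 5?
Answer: -3133/4 ≈ -783.25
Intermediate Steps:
q(Y, c) = 5/2 (q(Y, c) = (1/2)*5 = 5/2)
r(o, k) = 2 + k + o (r(o, k) = (2 + k) + o = 2 + k + o)
g(s) = 1/(2*s) - s
g(-11)*(-74 + r(q(-2, 0), -2)) = ((1/2)/(-11) - 1*(-11))*(-74 + (2 - 2 + 5/2)) = ((1/2)*(-1/11) + 11)*(-74 + 5/2) = (-1/22 + 11)*(-143/2) = (241/22)*(-143/2) = -3133/4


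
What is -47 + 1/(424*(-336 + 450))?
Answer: -2271791/48336 ≈ -47.000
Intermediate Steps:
-47 + 1/(424*(-336 + 450)) = -47 + (1/424)/114 = -47 + (1/424)*(1/114) = -47 + 1/48336 = -2271791/48336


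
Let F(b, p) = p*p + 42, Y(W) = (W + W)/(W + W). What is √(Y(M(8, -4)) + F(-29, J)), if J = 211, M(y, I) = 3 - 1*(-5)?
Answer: 2*√11141 ≈ 211.10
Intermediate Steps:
M(y, I) = 8 (M(y, I) = 3 + 5 = 8)
Y(W) = 1 (Y(W) = (2*W)/((2*W)) = (2*W)*(1/(2*W)) = 1)
F(b, p) = 42 + p² (F(b, p) = p² + 42 = 42 + p²)
√(Y(M(8, -4)) + F(-29, J)) = √(1 + (42 + 211²)) = √(1 + (42 + 44521)) = √(1 + 44563) = √44564 = 2*√11141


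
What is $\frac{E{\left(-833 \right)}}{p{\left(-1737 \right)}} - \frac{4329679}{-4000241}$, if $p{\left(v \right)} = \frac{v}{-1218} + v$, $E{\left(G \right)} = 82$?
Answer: $\frac{2917701976225}{2818741818963} \approx 1.0351$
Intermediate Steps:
$p{\left(v \right)} = \frac{1217 v}{1218}$ ($p{\left(v \right)} = - \frac{v}{1218} + v = \frac{1217 v}{1218}$)
$\frac{E{\left(-833 \right)}}{p{\left(-1737 \right)}} - \frac{4329679}{-4000241} = \frac{82}{\frac{1217}{1218} \left(-1737\right)} - \frac{4329679}{-4000241} = \frac{82}{- \frac{704643}{406}} - - \frac{4329679}{4000241} = 82 \left(- \frac{406}{704643}\right) + \frac{4329679}{4000241} = - \frac{33292}{704643} + \frac{4329679}{4000241} = \frac{2917701976225}{2818741818963}$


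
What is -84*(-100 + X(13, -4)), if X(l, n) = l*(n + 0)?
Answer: 12768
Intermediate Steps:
X(l, n) = l*n
-84*(-100 + X(13, -4)) = -84*(-100 + 13*(-4)) = -84*(-100 - 52) = -84*(-152) = 12768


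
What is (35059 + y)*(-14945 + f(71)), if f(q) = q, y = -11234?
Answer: -354373050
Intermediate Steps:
(35059 + y)*(-14945 + f(71)) = (35059 - 11234)*(-14945 + 71) = 23825*(-14874) = -354373050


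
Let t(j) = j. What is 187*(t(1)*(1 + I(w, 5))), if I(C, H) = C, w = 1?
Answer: 374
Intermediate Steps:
187*(t(1)*(1 + I(w, 5))) = 187*(1*(1 + 1)) = 187*(1*2) = 187*2 = 374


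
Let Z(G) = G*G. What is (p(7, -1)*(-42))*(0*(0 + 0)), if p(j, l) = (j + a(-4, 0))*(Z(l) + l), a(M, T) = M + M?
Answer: 0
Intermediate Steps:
a(M, T) = 2*M
Z(G) = G²
p(j, l) = (-8 + j)*(l + l²) (p(j, l) = (j + 2*(-4))*(l² + l) = (j - 8)*(l + l²) = (-8 + j)*(l + l²))
(p(7, -1)*(-42))*(0*(0 + 0)) = (-(-8 + 7 - 8*(-1) + 7*(-1))*(-42))*(0*(0 + 0)) = (-(-8 + 7 + 8 - 7)*(-42))*(0*0) = (-1*0*(-42))*0 = (0*(-42))*0 = 0*0 = 0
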